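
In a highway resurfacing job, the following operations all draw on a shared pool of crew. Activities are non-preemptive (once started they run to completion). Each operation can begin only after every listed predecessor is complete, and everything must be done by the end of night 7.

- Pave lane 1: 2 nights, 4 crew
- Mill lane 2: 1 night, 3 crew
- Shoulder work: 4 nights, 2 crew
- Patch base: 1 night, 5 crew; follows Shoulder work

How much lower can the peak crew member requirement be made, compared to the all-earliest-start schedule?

4

Early-start peak: n1:9  n2:6  n3:2  n4:2  n5:5  n6:0  n7:0 ⇒ 9.
Leveled (Pave lane 1@1, Mill lane 2@3, Shoulder work@3, Patch base@7): n1:4  n2:4  n3:5  n4:2  n5:2  n6:2  n7:5 ⇒ 5.
Reduction 9 − 5 = 4.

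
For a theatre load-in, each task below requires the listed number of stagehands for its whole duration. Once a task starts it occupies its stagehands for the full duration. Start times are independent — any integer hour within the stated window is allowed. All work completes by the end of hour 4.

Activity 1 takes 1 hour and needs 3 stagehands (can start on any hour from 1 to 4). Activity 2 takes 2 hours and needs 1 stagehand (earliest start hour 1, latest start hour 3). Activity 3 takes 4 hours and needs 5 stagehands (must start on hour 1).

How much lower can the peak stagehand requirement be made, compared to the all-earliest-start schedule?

Early-start peak: h1:9  h2:6  h3:5  h4:5 ⇒ 9.
Leveled (Activity 1@1, Activity 2@2, Activity 3@1): h1:8  h2:6  h3:6  h4:5 ⇒ 8.
Reduction 9 − 8 = 1.

1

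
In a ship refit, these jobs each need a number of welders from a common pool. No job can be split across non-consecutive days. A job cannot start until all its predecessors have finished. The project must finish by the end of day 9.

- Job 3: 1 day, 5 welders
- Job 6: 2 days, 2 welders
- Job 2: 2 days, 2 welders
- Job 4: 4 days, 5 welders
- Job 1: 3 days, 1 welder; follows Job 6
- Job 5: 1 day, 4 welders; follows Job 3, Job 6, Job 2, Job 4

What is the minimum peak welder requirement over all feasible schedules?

Early-start (Job 3@1, Job 6@1, Job 2@1, Job 4@1, Job 1@3, Job 5@5) gives peak 14: d1:14  d2:9  d3:6  d4:6  d5:5  d6:0  d7:0  d8:0  d9:0.
Shift Job 6→2, Job 2→2, Job 4→4, Job 1→4, Job 5→8.
Schedule Job 3@1, Job 6@2, Job 2@2, Job 4@4, Job 1@4, Job 5@8: d1:5  d2:4  d3:4  d4:6  d5:6  d6:6  d7:5  d8:4  d9:0 — peak 6.

6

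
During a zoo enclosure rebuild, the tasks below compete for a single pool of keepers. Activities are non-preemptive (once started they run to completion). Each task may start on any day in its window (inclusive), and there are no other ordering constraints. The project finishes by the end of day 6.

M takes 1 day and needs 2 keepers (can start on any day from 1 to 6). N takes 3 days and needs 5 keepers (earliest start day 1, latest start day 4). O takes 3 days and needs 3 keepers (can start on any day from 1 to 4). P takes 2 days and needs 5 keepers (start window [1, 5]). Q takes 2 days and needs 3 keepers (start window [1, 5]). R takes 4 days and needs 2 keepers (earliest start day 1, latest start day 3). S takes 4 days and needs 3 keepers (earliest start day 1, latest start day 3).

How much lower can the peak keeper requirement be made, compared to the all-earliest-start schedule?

Early-start peak: d1:23  d2:21  d3:13  d4:5  d5:0  d6:0 ⇒ 23.
Leveled (M@1, N@4, O@1, P@1, Q@2, R@3, S@3): d1:10  d2:11  d3:11  d4:10  d5:10  d6:10 ⇒ 11.
Reduction 23 − 11 = 12.

12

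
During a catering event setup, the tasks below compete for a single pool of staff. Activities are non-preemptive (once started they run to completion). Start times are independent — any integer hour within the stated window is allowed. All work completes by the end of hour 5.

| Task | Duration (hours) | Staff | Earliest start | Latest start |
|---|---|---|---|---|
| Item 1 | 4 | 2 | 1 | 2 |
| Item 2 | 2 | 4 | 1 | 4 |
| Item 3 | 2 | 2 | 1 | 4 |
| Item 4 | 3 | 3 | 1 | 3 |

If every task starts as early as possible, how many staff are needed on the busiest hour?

Early-start schedule: Item 1@1, Item 2@1, Item 3@1, Item 4@1.
Load per hour: hour 1: 11, hour 2: 11, hour 3: 5, hour 4: 2, hour 5: 0.
Peak is 11.

11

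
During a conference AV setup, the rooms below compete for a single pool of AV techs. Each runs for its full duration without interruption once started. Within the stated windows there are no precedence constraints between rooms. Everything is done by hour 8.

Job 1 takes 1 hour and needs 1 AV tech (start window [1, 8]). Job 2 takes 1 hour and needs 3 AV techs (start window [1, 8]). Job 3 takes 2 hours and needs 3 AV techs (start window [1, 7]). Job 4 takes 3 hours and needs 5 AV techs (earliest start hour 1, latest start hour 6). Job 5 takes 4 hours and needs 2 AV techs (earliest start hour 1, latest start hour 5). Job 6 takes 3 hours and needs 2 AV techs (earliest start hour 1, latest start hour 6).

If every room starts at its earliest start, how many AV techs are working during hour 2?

12

At early start, hour 2 has: Job 3, Job 4, Job 5, Job 6.
Demand: 3 + 5 + 2 + 2 = 12.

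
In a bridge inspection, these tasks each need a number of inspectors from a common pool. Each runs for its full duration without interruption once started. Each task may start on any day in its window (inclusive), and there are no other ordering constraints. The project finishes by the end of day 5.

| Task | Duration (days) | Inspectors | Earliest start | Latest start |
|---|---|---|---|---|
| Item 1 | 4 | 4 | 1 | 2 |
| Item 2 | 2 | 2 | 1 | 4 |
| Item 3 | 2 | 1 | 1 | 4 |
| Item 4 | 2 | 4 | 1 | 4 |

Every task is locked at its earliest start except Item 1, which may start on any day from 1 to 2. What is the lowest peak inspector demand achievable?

Item 1@1: d1:11  d2:11  d3:4  d4:4  d5:0 → peak 11
Item 1@2: d1:7  d2:11  d3:4  d4:4  d5:4 → peak 11
Best is Item 1@1, peak 11.

11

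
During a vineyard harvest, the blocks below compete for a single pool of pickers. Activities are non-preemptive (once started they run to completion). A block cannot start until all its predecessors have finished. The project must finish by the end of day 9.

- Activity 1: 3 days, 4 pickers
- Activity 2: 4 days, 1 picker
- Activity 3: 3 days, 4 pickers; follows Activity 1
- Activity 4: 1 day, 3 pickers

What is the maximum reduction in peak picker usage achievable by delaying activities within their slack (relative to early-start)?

Early-start peak: d1:8  d2:5  d3:5  d4:5  d5:4  d6:4  d7:0  d8:0  d9:0 ⇒ 8.
Leveled (Activity 1@1, Activity 2@1, Activity 3@4, Activity 4@7): d1:5  d2:5  d3:5  d4:5  d5:4  d6:4  d7:3  d8:0  d9:0 ⇒ 5.
Reduction 8 − 5 = 3.

3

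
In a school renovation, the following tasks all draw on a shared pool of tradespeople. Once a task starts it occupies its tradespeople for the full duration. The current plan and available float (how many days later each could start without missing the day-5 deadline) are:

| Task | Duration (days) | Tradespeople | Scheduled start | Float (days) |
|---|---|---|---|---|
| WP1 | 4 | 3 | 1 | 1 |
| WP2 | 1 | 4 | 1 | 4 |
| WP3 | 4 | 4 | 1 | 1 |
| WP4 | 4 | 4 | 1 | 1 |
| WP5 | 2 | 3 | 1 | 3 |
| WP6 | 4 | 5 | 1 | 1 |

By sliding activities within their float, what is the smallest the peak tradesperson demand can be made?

Early-start (WP1@1, WP2@1, WP3@1, WP4@1, WP5@1, WP6@1) gives peak 23: d1:23  d2:19  d3:16  d4:16  d5:0.
Shift WP6→2.
Schedule WP1@1, WP2@1, WP3@1, WP4@1, WP5@1, WP6@2: d1:18  d2:19  d3:16  d4:16  d5:5 — peak 19.

19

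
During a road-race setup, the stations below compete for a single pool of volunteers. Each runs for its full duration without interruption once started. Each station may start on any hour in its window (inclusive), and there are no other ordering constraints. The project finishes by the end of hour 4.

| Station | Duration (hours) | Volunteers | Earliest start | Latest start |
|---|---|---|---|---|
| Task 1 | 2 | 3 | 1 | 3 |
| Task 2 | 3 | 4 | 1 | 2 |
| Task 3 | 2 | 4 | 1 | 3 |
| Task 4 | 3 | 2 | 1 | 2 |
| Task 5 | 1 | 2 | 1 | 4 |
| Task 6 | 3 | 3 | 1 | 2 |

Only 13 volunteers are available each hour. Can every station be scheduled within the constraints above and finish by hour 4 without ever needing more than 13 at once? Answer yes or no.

Schedule Task 1@1, Task 2@1, Task 3@3, Task 4@1, Task 5@1, Task 6@2: h1:11  h2:12  h3:13  h4:7 — peak 13 ≤ 13.

yes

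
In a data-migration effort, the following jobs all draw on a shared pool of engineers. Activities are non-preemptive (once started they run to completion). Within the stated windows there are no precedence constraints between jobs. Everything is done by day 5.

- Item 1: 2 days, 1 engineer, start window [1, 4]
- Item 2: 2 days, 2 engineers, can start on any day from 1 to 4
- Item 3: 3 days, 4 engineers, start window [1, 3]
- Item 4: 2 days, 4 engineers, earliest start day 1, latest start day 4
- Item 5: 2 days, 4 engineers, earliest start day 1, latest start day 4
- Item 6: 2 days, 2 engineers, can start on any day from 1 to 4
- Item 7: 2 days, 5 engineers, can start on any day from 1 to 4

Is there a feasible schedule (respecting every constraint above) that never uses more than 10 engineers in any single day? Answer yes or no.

The minimum achievable peak is 11; 10 < 11, so no feasible schedule stays within the cap.

no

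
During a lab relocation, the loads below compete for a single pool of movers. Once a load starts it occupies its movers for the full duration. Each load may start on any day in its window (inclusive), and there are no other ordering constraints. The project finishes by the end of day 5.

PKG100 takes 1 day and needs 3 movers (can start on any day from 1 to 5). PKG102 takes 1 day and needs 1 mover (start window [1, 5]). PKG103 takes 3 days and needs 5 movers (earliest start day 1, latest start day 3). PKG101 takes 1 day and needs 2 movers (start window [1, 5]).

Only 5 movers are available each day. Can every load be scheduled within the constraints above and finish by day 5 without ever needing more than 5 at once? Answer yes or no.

Schedule PKG100@1, PKG102@1, PKG103@2, PKG101@5: d1:4  d2:5  d3:5  d4:5  d5:2 — peak 5 ≤ 5.

yes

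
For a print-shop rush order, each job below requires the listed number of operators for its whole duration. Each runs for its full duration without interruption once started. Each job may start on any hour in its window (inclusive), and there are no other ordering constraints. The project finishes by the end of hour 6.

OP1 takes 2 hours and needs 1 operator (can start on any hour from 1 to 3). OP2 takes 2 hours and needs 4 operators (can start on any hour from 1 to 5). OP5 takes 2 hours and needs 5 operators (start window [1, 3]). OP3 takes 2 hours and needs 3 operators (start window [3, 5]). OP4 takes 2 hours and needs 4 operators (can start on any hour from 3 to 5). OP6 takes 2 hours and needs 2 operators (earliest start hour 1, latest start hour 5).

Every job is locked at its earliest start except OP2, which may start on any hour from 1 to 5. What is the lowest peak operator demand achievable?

OP2@1: h1:12  h2:12  h3:7  h4:7  h5:0  h6:0 → peak 12
OP2@2: h1:8  h2:12  h3:11  h4:7  h5:0  h6:0 → peak 12
OP2@3: h1:8  h2:8  h3:11  h4:11  h5:0  h6:0 → peak 11
OP2@4: h1:8  h2:8  h3:7  h4:11  h5:4  h6:0 → peak 11
OP2@5: h1:8  h2:8  h3:7  h4:7  h5:4  h6:4 → peak 8
Best is OP2@5, peak 8.

8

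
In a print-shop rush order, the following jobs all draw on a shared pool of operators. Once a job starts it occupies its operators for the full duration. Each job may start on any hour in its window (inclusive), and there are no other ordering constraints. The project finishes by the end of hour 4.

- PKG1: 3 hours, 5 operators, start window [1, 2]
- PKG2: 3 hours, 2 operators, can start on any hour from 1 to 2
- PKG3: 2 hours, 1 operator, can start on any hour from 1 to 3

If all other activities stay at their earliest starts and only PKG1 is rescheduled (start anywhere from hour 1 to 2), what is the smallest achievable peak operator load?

8

PKG1@1: h1:8  h2:8  h3:7  h4:0 → peak 8
PKG1@2: h1:3  h2:8  h3:7  h4:5 → peak 8
Best is PKG1@1, peak 8.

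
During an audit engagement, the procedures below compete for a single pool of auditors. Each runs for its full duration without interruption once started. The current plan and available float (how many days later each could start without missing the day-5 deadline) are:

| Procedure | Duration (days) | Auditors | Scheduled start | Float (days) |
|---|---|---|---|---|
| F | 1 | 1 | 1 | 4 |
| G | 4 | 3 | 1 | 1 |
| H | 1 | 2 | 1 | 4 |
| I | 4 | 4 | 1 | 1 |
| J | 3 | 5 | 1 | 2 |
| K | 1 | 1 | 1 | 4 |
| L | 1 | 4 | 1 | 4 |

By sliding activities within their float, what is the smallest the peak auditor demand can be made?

Early-start (F@1, G@1, H@1, I@1, J@1, K@1, L@1) gives peak 20: d1:20  d2:12  d3:12  d4:7  d5:0.
Shift J→2, L→5.
Schedule F@1, G@1, H@1, I@1, J@2, K@1, L@5: d1:11  d2:12  d3:12  d4:12  d5:4 — peak 12.

12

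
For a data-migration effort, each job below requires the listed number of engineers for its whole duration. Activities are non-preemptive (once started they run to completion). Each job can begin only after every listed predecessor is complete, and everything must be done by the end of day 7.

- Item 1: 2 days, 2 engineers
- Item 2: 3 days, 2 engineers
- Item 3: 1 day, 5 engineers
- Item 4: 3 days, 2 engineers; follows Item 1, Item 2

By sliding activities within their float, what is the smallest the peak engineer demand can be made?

5

Early-start (Item 1@1, Item 2@1, Item 3@1, Item 4@4) gives peak 9: d1:9  d2:4  d3:2  d4:2  d5:2  d6:2  d7:0.
Shift Item 3→4, Item 4→5.
Schedule Item 1@1, Item 2@1, Item 3@4, Item 4@5: d1:4  d2:4  d3:2  d4:5  d5:2  d6:2  d7:2 — peak 5.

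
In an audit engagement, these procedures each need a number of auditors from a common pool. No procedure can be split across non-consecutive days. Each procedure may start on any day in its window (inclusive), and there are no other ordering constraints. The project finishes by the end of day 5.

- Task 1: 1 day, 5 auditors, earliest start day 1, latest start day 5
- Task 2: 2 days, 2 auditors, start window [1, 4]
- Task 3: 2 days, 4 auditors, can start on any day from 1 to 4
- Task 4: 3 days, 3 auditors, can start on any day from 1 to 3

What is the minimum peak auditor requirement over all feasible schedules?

7

Early-start (Task 1@1, Task 2@1, Task 3@1, Task 4@1) gives peak 14: d1:14  d2:9  d3:3  d4:0  d5:0.
Shift Task 3→2, Task 4→3.
Schedule Task 1@1, Task 2@1, Task 3@2, Task 4@3: d1:7  d2:6  d3:7  d4:3  d5:3 — peak 7.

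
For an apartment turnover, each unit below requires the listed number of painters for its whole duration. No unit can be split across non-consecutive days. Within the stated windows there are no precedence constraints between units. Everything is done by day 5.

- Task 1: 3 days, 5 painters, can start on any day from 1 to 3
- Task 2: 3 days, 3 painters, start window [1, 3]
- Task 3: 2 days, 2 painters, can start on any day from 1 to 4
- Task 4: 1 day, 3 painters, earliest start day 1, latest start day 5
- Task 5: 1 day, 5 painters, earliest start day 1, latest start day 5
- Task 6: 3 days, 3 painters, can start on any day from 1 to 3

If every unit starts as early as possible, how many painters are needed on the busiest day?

21

Early-start schedule: Task 1@1, Task 2@1, Task 3@1, Task 4@1, Task 5@1, Task 6@1.
Load per day: day 1: 21, day 2: 13, day 3: 11, day 4: 0, day 5: 0.
Peak is 21.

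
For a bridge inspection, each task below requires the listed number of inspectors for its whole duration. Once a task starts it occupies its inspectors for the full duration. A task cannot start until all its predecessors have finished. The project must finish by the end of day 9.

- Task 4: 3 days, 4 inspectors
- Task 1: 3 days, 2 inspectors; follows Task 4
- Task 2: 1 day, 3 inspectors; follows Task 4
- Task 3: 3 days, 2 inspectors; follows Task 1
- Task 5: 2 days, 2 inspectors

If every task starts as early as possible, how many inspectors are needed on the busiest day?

6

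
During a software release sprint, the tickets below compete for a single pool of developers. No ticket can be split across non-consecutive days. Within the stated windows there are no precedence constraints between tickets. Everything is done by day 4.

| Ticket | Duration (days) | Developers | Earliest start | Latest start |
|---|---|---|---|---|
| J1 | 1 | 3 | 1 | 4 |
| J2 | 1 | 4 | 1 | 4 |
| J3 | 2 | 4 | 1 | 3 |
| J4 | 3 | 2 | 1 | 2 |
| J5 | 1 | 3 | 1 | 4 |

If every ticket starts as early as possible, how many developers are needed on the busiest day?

Early-start schedule: J1@1, J2@1, J3@1, J4@1, J5@1.
Load per day: day 1: 16, day 2: 6, day 3: 2, day 4: 0.
Peak is 16.

16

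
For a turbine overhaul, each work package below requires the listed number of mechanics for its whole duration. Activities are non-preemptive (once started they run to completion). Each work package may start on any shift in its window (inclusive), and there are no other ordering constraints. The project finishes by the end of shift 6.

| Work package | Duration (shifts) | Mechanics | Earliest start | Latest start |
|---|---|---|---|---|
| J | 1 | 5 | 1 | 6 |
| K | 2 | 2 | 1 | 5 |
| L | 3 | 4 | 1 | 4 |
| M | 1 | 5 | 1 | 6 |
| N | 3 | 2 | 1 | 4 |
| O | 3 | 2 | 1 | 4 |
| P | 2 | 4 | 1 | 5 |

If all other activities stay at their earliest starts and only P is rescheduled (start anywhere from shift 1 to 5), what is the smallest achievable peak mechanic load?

P@1: s1:24  s2:14  s3:8  s4:0  s5:0  s6:0 → peak 24
P@2: s1:20  s2:14  s3:12  s4:0  s5:0  s6:0 → peak 20
P@3: s1:20  s2:10  s3:12  s4:4  s5:0  s6:0 → peak 20
P@4: s1:20  s2:10  s3:8  s4:4  s5:4  s6:0 → peak 20
P@5: s1:20  s2:10  s3:8  s4:0  s5:4  s6:4 → peak 20
Best is P@2, peak 20.

20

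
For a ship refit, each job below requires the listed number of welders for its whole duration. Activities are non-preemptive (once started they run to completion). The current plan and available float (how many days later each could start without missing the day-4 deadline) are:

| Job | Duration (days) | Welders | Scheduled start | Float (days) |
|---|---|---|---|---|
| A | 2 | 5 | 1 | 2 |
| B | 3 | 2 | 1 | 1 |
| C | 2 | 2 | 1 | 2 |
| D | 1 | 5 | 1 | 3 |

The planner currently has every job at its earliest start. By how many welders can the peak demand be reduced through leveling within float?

7

Early-start peak: d1:14  d2:9  d3:2  d4:0 ⇒ 14.
Leveled (A@1, B@1, C@3, D@4): d1:7  d2:7  d3:4  d4:7 ⇒ 7.
Reduction 14 − 7 = 7.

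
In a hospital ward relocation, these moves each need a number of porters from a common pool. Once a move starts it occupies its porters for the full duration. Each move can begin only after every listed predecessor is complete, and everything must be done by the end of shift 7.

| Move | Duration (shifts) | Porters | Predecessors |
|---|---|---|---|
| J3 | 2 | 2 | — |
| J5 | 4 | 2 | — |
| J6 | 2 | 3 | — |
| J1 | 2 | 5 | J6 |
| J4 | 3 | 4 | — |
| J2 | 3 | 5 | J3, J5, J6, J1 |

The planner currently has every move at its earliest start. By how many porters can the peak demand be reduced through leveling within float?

Early-start peak: s1:11  s2:11  s3:11  s4:7  s5:5  s6:5  s7:5 ⇒ 11.
Leveled (J3@1, J5@1, J6@1, J1@3, J4@5, J2@5): s1:7  s2:7  s3:7  s4:7  s5:9  s6:9  s7:9 ⇒ 9.
Reduction 11 − 9 = 2.

2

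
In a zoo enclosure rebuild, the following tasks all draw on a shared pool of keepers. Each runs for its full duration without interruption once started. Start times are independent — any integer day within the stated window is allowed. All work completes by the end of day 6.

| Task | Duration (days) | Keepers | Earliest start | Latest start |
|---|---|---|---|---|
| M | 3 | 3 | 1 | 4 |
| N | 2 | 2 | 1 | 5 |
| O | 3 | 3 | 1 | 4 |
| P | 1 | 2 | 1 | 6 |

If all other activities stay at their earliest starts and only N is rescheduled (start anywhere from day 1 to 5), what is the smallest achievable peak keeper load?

N@1: d1:10  d2:8  d3:6  d4:0  d5:0  d6:0 → peak 10
N@2: d1:8  d2:8  d3:8  d4:0  d5:0  d6:0 → peak 8
N@3: d1:8  d2:6  d3:8  d4:2  d5:0  d6:0 → peak 8
N@4: d1:8  d2:6  d3:6  d4:2  d5:2  d6:0 → peak 8
N@5: d1:8  d2:6  d3:6  d4:0  d5:2  d6:2 → peak 8
Best is N@2, peak 8.

8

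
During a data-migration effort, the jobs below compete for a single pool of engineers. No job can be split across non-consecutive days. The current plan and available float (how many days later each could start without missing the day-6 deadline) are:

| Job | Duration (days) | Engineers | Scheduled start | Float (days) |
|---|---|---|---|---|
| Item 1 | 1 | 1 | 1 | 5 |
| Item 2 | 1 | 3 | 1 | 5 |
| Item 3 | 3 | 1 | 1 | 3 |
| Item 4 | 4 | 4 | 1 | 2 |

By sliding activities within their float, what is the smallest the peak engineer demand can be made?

Early-start (Item 1@1, Item 2@1, Item 3@1, Item 4@1) gives peak 9: d1:9  d2:5  d3:5  d4:4  d5:0  d6:0.
Shift Item 4→2.
Schedule Item 1@1, Item 2@1, Item 3@1, Item 4@2: d1:5  d2:5  d3:5  d4:4  d5:4  d6:0 — peak 5.

5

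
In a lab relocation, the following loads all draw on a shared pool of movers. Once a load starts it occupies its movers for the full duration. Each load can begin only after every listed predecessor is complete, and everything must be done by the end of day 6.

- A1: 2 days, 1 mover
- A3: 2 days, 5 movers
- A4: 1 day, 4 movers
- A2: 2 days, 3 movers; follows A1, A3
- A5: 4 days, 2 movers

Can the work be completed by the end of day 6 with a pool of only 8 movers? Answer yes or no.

Schedule A1@1, A3@1, A4@3, A2@4, A5@3: d1:6  d2:6  d3:6  d4:5  d5:5  d6:2 — peak 6 ≤ 8.

yes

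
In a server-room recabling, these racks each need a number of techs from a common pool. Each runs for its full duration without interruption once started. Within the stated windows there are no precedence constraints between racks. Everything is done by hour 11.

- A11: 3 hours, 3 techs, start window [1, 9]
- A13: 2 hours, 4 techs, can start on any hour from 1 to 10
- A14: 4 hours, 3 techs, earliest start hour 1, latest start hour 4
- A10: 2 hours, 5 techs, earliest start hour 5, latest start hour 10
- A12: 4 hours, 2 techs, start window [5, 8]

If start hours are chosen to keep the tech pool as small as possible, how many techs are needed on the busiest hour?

Early-start (A11@1, A13@1, A14@1, A10@5, A12@5) gives peak 10: h1:10  h2:10  h3:6  h4:3  h5:7  h6:7  h7:2  h8:2  h9:0  h10:0  h11:0.
Shift A11→7, A14→3, A10→10.
Schedule A11@7, A13@1, A14@3, A10@10, A12@5: h1:4  h2:4  h3:3  h4:3  h5:5  h6:5  h7:5  h8:5  h9:3  h10:5  h11:5 — peak 5.
Total tech-hours = 47 over 11 hours ⇒ peak ≥ ⌈47/11⌉ = 5, so 5 is optimal.

5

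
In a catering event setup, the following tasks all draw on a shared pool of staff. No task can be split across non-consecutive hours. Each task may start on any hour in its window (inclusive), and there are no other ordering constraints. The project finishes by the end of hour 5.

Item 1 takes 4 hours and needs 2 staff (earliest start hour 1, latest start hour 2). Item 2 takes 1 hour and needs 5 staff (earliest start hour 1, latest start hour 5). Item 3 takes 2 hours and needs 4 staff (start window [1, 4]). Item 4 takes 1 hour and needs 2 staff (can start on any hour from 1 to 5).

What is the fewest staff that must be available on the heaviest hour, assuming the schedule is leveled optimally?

6

Early-start (Item 1@1, Item 2@1, Item 3@1, Item 4@1) gives peak 13: h1:13  h2:6  h3:2  h4:2  h5:0.
Shift Item 2→5, Item 4→3.
Schedule Item 1@1, Item 2@5, Item 3@1, Item 4@3: h1:6  h2:6  h3:4  h4:2  h5:5 — peak 6.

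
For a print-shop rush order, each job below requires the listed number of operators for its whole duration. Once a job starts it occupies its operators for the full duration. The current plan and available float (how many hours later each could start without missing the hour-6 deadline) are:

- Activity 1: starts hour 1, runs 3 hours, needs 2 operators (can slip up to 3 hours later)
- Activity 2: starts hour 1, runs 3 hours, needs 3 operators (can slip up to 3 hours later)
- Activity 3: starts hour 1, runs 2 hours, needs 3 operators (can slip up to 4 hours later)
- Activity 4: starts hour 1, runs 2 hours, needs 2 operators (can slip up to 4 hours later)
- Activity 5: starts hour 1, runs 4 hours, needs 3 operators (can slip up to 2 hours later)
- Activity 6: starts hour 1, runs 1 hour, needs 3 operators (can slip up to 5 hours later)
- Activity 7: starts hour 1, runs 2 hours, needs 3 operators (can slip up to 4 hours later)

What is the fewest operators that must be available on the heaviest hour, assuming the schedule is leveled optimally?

Early-start (Activity 1@1, Activity 2@1, Activity 3@1, Activity 4@1, Activity 5@1, Activity 6@1, Activity 7@1) gives peak 19: h1:19  h2:16  h3:8  h4:3  h5:0  h6:0.
Shift Activity 4→4, Activity 5→3, Activity 6→4, Activity 7→5.
Schedule Activity 1@1, Activity 2@1, Activity 3@1, Activity 4@4, Activity 5@3, Activity 6@4, Activity 7@5: h1:8  h2:8  h3:8  h4:8  h5:8  h6:6 — peak 8.
Total operator-hours = 46 over 6 hours ⇒ peak ≥ ⌈46/6⌉ = 8, so 8 is optimal.

8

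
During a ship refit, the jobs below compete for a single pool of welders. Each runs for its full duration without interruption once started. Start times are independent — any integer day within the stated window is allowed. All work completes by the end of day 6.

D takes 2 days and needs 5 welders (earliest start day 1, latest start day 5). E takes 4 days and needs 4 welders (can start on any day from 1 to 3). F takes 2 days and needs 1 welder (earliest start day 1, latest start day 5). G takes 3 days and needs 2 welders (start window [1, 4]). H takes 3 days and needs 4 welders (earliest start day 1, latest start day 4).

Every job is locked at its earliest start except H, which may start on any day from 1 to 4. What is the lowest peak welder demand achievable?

H@1: d1:16  d2:16  d3:10  d4:4  d5:0  d6:0 → peak 16
H@2: d1:12  d2:16  d3:10  d4:8  d5:0  d6:0 → peak 16
H@3: d1:12  d2:12  d3:10  d4:8  d5:4  d6:0 → peak 12
H@4: d1:12  d2:12  d3:6  d4:8  d5:4  d6:4 → peak 12
Best is H@3, peak 12.

12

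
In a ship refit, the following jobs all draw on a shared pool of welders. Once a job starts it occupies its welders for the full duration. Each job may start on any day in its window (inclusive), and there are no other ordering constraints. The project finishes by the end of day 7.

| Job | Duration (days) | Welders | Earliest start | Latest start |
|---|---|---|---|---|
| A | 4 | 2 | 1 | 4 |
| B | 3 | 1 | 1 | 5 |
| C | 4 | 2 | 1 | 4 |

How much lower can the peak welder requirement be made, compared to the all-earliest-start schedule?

1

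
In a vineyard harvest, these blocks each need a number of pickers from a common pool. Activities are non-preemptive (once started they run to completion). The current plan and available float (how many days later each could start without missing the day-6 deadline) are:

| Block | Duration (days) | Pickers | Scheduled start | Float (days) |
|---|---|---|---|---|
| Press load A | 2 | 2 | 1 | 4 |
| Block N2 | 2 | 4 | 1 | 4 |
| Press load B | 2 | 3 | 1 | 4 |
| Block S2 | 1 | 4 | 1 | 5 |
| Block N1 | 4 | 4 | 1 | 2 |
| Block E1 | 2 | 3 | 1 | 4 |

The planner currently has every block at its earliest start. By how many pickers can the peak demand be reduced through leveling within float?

12

Early-start peak: d1:20  d2:16  d3:4  d4:4  d5:0  d6:0 ⇒ 20.
Leveled (Press load A@1, Block N2@3, Press load B@1, Block S2@5, Block N1@3, Block E1@1): d1:8  d2:8  d3:8  d4:8  d5:8  d6:4 ⇒ 8.
Reduction 20 − 8 = 12.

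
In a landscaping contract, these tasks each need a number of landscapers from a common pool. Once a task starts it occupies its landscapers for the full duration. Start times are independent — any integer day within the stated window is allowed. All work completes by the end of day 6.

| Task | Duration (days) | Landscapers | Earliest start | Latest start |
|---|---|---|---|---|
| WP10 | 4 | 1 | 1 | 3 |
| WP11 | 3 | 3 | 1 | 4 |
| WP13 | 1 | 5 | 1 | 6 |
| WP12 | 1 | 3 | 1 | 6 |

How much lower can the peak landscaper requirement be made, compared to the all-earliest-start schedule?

Early-start peak: d1:12  d2:4  d3:4  d4:1  d5:0  d6:0 ⇒ 12.
Leveled (WP10@1, WP11@1, WP13@5, WP12@4): d1:4  d2:4  d3:4  d4:4  d5:5  d6:0 ⇒ 5.
Reduction 12 − 5 = 7.

7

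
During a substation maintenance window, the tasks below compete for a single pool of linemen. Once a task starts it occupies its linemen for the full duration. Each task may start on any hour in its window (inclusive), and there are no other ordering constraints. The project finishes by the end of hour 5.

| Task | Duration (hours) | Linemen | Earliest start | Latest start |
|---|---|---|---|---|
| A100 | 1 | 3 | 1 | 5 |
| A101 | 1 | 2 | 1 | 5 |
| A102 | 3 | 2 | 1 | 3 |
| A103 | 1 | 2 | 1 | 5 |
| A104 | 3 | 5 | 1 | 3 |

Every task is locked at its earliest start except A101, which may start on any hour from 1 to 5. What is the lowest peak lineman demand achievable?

A101@1: h1:14  h2:7  h3:7  h4:0  h5:0 → peak 14
A101@2: h1:12  h2:9  h3:7  h4:0  h5:0 → peak 12
A101@3: h1:12  h2:7  h3:9  h4:0  h5:0 → peak 12
A101@4: h1:12  h2:7  h3:7  h4:2  h5:0 → peak 12
A101@5: h1:12  h2:7  h3:7  h4:0  h5:2 → peak 12
Best is A101@2, peak 12.

12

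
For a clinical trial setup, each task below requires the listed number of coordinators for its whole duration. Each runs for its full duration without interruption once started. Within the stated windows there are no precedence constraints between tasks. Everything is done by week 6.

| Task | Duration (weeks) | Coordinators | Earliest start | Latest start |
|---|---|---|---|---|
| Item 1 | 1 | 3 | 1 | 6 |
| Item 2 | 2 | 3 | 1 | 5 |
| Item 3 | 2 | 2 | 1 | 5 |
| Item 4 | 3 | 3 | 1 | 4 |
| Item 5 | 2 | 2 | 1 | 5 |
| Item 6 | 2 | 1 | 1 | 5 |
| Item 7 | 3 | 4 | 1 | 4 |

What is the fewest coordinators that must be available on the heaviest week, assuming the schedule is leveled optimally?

7

Early-start (Item 1@1, Item 2@1, Item 3@1, Item 4@1, Item 5@1, Item 6@1, Item 7@1) gives peak 18: w1:18  w2:15  w3:7  w4:0  w5:0  w6:0.
Shift Item 2→5, Item 3→2, Item 5→3, Item 7→4.
Schedule Item 1@1, Item 2@5, Item 3@2, Item 4@1, Item 5@3, Item 6@1, Item 7@4: w1:7  w2:6  w3:7  w4:6  w5:7  w6:7 — peak 7.
Total coordinator-weeks = 40 over 6 weeks ⇒ peak ≥ ⌈40/6⌉ = 7, so 7 is optimal.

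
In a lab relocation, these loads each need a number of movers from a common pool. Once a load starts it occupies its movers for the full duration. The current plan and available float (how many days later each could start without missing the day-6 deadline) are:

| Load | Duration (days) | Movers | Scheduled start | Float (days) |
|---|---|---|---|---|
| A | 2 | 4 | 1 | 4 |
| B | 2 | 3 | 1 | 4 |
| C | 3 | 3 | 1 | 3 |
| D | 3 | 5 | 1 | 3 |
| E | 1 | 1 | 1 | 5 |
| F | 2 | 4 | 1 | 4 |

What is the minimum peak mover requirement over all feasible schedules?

Early-start (A@1, B@1, C@1, D@1, E@1, F@1) gives peak 20: d1:20  d2:19  d3:8  d4:0  d5:0  d6:0.
Shift B→3, D→4, F→5.
Schedule A@1, B@3, C@1, D@4, E@1, F@5: d1:8  d2:7  d3:6  d4:8  d5:9  d6:9 — peak 9.

9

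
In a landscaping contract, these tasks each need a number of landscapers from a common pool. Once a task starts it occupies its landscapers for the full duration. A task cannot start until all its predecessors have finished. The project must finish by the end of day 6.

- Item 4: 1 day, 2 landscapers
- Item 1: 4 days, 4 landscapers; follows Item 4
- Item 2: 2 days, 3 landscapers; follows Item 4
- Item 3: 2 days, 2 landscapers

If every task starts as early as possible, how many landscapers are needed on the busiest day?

Early-start schedule: Item 4@1, Item 1@2, Item 2@2, Item 3@1.
Load per day: day 1: 4, day 2: 9, day 3: 7, day 4: 4, day 5: 4, day 6: 0.
Peak is 9.

9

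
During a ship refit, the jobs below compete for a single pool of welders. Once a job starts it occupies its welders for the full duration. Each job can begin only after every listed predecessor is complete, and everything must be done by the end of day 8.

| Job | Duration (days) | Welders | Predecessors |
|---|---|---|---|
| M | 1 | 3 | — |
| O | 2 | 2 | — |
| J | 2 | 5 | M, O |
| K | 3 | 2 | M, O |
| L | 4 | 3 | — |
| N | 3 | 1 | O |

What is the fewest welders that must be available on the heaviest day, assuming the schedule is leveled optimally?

6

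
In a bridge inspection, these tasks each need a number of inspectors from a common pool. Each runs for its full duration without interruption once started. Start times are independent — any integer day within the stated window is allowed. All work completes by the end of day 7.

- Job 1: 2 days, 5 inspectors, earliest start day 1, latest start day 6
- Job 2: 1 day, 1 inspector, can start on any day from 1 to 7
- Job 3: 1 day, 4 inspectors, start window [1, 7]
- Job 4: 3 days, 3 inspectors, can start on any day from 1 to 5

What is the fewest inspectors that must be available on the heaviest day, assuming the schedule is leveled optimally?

Early-start (Job 1@1, Job 2@1, Job 3@1, Job 4@1) gives peak 13: d1:13  d2:8  d3:3  d4:0  d5:0  d6:0  d7:0.
Shift Job 2→3, Job 3→3, Job 4→4.
Schedule Job 1@1, Job 2@3, Job 3@3, Job 4@4: d1:5  d2:5  d3:5  d4:3  d5:3  d6:3  d7:0 — peak 5.

5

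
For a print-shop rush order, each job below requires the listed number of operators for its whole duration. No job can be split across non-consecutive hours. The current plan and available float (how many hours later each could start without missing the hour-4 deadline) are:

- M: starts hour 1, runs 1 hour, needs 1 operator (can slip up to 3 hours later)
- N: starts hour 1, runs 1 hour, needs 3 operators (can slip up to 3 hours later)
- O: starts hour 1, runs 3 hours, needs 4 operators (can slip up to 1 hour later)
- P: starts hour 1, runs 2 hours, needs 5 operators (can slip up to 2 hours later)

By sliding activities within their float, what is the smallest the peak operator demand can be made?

9

Early-start (M@1, N@1, O@1, P@1) gives peak 13: h1:13  h2:9  h3:4  h4:0.
Shift P→2.
Schedule M@1, N@1, O@1, P@2: h1:8  h2:9  h3:9  h4:0 — peak 9.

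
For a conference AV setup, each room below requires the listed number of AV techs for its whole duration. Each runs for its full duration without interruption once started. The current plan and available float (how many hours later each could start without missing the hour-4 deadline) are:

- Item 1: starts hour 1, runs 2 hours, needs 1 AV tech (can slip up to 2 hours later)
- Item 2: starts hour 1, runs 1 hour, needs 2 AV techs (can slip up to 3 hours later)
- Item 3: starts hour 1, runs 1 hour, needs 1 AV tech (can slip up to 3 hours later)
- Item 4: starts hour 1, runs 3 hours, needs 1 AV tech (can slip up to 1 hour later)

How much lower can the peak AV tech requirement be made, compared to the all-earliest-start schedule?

Early-start peak: h1:5  h2:2  h3:1  h4:0 ⇒ 5.
Leveled (Item 1@1, Item 2@4, Item 3@3, Item 4@1): h1:2  h2:2  h3:2  h4:2 ⇒ 2.
Reduction 5 − 2 = 3.

3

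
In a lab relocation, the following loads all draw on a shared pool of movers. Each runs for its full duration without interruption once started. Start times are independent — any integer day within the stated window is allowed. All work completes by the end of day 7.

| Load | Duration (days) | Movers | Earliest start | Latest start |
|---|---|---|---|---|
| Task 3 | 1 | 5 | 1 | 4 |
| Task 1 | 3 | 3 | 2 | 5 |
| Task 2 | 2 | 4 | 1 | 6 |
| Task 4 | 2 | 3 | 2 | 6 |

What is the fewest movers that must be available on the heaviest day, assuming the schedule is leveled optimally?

6

Early-start (Task 3@1, Task 1@2, Task 2@1, Task 4@2) gives peak 10: d1:9  d2:10  d3:6  d4:3  d5:0  d6:0  d7:0.
Shift Task 2→5.
Schedule Task 3@1, Task 1@2, Task 2@5, Task 4@2: d1:5  d2:6  d3:6  d4:3  d5:4  d6:4  d7:0 — peak 6.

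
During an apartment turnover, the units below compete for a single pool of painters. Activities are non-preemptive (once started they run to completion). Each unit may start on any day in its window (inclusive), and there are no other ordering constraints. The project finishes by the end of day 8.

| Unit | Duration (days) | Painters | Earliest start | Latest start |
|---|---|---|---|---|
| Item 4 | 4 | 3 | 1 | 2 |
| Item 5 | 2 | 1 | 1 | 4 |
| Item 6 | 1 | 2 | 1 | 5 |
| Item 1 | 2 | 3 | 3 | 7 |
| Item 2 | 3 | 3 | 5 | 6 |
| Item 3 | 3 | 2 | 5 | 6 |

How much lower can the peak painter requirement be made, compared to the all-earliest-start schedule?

Early-start peak: d1:6  d2:4  d3:6  d4:6  d5:5  d6:5  d7:5  d8:0 ⇒ 6.
Leveled (Item 4@1, Item 5@1, Item 6@1, Item 1@3, Item 2@5, Item 3@5): d1:6  d2:4  d3:6  d4:6  d5:5  d6:5  d7:5  d8:0 ⇒ 6.
Reduction 6 − 6 = 0.

0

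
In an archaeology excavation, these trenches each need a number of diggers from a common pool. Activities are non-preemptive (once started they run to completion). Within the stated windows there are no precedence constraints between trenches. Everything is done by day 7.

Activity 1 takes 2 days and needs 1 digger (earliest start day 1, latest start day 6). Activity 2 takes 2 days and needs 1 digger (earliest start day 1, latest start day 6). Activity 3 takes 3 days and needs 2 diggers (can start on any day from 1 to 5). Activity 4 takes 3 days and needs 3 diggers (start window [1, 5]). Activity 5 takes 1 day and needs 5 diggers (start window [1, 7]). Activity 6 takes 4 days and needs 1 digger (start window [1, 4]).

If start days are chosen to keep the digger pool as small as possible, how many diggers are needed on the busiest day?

5

Early-start (Activity 1@1, Activity 2@1, Activity 3@1, Activity 4@1, Activity 5@1, Activity 6@1) gives peak 13: d1:13  d2:8  d3:6  d4:1  d5:0  d6:0  d7:0.
Shift Activity 4→4, Activity 5→7.
Schedule Activity 1@1, Activity 2@1, Activity 3@1, Activity 4@4, Activity 5@7, Activity 6@1: d1:5  d2:5  d3:3  d4:4  d5:3  d6:3  d7:5 — peak 5.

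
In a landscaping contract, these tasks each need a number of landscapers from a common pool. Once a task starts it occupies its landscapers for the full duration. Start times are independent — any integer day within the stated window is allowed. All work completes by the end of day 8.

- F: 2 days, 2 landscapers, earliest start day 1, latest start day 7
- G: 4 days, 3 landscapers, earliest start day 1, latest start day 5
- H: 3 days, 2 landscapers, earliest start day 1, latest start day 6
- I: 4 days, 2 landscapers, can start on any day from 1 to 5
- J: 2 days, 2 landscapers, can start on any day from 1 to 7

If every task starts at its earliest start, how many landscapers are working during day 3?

7

At early start, day 3 has: G, H, I.
Demand: 3 + 2 + 2 = 7.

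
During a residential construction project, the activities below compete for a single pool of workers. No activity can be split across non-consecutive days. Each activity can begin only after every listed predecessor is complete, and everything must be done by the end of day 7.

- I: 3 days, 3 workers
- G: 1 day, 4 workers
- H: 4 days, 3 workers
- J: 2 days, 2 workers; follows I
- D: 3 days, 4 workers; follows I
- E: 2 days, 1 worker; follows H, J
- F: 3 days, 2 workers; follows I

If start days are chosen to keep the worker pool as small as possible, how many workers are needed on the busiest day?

9

Early-start (I@1, G@1, H@1, J@4, D@4, E@6, F@4) gives peak 11: d1:10  d2:6  d3:6  d4:11  d5:8  d6:7  d7:1.
Shift G→4, D→5, F→5.
Schedule I@1, G@4, H@1, J@4, D@5, E@6, F@5: d1:6  d2:6  d3:6  d4:9  d5:8  d6:7  d7:7 — peak 9.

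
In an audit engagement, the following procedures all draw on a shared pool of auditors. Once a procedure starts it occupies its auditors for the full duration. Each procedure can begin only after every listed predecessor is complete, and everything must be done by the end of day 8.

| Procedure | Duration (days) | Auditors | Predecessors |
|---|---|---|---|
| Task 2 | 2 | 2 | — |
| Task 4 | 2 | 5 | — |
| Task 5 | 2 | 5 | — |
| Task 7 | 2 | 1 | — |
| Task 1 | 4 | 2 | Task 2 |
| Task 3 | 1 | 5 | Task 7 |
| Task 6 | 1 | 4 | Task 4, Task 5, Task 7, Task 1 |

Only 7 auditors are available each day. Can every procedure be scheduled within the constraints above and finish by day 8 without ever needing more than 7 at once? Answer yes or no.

yes

Schedule Task 2@1, Task 4@1, Task 5@3, Task 7@5, Task 1@3, Task 3@7, Task 6@8: d1:7  d2:7  d3:7  d4:7  d5:3  d6:3  d7:5  d8:4 — peak 7 ≤ 7.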